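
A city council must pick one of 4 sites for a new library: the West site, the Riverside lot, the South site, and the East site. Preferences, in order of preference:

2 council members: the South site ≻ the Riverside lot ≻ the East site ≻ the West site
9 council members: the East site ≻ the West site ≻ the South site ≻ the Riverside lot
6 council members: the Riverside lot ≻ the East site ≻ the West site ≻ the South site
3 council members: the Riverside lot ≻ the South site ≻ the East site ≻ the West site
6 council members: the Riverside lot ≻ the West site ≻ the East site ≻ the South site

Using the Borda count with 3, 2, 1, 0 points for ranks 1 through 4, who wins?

the West site: 2·0 + 9·2 + 6·1 + 3·0 + 6·2 = 36
the Riverside lot: 2·2 + 9·0 + 6·3 + 3·3 + 6·3 = 49
the South site: 2·3 + 9·1 + 6·0 + 3·2 + 6·0 = 21
the East site: 2·1 + 9·3 + 6·2 + 3·1 + 6·1 = 50
the East site has the highest Borda score (50).

the East site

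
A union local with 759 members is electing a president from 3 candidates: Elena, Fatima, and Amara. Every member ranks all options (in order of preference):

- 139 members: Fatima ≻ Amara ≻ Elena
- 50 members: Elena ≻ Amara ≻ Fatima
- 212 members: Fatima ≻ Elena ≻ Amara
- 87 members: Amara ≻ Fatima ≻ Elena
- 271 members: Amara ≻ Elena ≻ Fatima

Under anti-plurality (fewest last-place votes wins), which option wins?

Amara

Last-place votes: Elena 226, Fatima 321, Amara 212.
Amara is ranked last by the fewest voters, so Amara wins.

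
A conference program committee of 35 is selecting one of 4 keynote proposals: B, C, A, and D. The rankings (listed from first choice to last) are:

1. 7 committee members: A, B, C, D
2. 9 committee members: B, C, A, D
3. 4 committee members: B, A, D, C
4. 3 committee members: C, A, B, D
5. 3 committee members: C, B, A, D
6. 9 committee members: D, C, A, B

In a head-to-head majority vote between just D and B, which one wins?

Voters preferring D to B: 9; preferring B to D: 26.
B wins the head-to-head.

B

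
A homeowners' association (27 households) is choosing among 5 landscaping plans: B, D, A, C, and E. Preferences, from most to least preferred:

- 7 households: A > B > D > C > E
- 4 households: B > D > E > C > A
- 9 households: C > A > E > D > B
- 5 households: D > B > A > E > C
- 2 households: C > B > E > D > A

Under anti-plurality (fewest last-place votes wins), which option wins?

Last-place votes: B 9, D 0, A 6, C 5, E 7.
D is ranked last by the fewest voters, so D wins.

D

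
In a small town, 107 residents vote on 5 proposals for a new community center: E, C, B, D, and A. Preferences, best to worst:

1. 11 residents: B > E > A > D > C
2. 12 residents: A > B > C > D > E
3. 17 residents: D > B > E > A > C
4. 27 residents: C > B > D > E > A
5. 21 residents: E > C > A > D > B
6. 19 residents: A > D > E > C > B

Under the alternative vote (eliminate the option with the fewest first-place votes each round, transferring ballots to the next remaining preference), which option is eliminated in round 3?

Round 1: E 21, C 27, B 11, D 17, A 31. Eliminate B.
Round 2: E 32, C 27, D 17, A 31. Eliminate D.
Round 3: E 49, C 27, A 31. Eliminate C.

C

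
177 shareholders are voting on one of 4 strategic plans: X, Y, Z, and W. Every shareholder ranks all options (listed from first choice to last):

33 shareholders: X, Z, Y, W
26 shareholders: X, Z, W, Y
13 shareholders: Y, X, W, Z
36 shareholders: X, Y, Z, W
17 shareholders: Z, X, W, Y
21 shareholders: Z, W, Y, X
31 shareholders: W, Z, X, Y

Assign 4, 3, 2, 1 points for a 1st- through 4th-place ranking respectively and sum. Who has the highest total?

X: 33·4 + 26·4 + 13·3 + 36·4 + 17·3 + 21·1 + 31·2 = 553
Y: 33·2 + 26·1 + 13·4 + 36·3 + 17·1 + 21·2 + 31·1 = 342
Z: 33·3 + 26·3 + 13·1 + 36·2 + 17·4 + 21·4 + 31·3 = 507
W: 33·1 + 26·2 + 13·2 + 36·1 + 17·2 + 21·3 + 31·4 = 368
X has the highest Borda score (553).

X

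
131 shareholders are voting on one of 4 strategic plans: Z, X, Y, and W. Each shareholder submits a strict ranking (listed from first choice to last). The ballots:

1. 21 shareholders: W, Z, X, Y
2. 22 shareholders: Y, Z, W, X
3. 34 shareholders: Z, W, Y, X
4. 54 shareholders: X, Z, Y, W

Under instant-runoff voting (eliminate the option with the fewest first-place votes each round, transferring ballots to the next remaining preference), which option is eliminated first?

W

Round 1: Z 34, X 54, Y 22, W 21. Eliminate W.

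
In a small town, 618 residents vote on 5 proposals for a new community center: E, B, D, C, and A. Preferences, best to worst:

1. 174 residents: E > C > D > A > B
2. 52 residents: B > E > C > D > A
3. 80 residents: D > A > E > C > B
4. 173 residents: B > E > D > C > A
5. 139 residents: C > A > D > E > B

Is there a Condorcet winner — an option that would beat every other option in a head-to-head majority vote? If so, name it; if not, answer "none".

E

E vs B: 393–225 for E.
E vs D: 399–219 for E.
E vs C: 479–139 for E.
E vs A: 399–219 for E.
E beats every other option head-to-head.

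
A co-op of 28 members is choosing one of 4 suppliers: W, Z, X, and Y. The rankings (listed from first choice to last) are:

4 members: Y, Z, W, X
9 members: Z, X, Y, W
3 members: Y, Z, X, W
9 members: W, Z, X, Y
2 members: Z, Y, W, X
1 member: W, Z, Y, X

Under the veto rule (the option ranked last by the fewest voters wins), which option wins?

Last-place votes: W 12, Z 0, X 7, Y 9.
Z is ranked last by the fewest voters, so Z wins.

Z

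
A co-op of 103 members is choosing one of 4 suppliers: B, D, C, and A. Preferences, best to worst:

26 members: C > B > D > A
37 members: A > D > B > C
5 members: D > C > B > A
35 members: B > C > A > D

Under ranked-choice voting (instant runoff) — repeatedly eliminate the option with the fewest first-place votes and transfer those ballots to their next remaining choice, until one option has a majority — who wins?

B

Round 1: B 35, D 5, C 26, A 37. Eliminate D.
Round 2: B 35, C 31, A 37. Eliminate C.
Round 3: B 66, A 37. B has a majority.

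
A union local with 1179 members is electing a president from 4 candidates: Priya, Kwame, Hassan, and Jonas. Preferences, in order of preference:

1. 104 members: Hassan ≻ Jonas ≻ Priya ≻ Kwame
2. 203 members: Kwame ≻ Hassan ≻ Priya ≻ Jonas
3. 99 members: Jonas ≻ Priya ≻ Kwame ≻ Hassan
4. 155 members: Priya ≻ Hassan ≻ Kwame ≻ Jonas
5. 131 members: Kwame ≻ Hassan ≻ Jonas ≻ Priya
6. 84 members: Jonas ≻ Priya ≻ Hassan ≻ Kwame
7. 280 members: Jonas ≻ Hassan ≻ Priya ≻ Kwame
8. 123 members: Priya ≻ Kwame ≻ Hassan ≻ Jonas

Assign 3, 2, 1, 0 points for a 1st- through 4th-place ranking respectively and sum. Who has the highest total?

Priya: 104·1 + 203·1 + 99·2 + 155·3 + 131·0 + 84·2 + 280·1 + 123·3 = 1787
Kwame: 104·0 + 203·3 + 99·1 + 155·1 + 131·3 + 84·0 + 280·0 + 123·2 = 1502
Hassan: 104·3 + 203·2 + 99·0 + 155·2 + 131·2 + 84·1 + 280·2 + 123·1 = 2057
Jonas: 104·2 + 203·0 + 99·3 + 155·0 + 131·1 + 84·3 + 280·3 + 123·0 = 1728
Hassan has the highest Borda score (2057).

Hassan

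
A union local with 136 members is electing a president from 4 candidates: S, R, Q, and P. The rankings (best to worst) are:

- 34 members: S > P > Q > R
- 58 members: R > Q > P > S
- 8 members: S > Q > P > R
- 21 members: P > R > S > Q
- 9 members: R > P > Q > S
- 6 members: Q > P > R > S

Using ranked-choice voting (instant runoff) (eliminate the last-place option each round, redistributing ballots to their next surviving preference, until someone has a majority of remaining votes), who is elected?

Round 1: S 42, R 67, Q 6, P 21. Eliminate Q.
Round 2: S 42, R 67, P 27. Eliminate P.
Round 3: S 42, R 94. R has a majority.

R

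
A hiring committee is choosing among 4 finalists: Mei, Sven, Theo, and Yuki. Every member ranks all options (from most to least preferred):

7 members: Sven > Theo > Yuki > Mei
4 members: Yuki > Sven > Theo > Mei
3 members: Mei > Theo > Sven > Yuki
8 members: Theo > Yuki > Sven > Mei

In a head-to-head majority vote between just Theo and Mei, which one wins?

Voters preferring Theo to Mei: 19; preferring Mei to Theo: 3.
Theo wins the head-to-head.

Theo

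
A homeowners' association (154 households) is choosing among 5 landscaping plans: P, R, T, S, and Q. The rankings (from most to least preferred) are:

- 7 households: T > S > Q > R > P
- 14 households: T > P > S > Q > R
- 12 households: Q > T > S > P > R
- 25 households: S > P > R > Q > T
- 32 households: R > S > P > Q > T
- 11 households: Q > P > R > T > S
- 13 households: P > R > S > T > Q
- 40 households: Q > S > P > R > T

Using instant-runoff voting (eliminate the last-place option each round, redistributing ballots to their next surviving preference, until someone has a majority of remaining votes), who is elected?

S

Round 1: P 13, R 32, T 21, S 25, Q 63. Eliminate P.
Round 2: R 45, T 21, S 25, Q 63. Eliminate T.
Round 3: R 45, S 46, Q 63. Eliminate R.
Round 4: S 91, Q 63. S has a majority.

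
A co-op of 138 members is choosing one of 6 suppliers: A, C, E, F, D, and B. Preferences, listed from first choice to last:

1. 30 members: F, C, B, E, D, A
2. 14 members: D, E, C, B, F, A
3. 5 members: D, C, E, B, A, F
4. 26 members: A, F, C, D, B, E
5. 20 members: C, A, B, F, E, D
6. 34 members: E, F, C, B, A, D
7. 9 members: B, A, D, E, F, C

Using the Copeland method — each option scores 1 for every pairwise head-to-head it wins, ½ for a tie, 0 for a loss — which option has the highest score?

A: beats D; loses to C, E, F, and B → score 1.
C: beats A, E, D, and B; loses to F → score 4.
E: beats A and D; loses to C, F, and B → score 2.
F: beats A, C, E, D, and B → score 5.
D: loses to A, C, E, F, and B → score 0.
B: beats A, E, and D; loses to C and F → score 3.
F has the best pairwise record.

F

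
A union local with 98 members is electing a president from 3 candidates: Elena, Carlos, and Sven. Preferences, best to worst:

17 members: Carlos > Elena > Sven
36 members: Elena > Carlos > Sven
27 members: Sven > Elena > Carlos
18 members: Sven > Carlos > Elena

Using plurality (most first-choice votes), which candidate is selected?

Sven

First-place votes: Elena 36, Carlos 17, Sven 45.
Sven has the most first-place votes.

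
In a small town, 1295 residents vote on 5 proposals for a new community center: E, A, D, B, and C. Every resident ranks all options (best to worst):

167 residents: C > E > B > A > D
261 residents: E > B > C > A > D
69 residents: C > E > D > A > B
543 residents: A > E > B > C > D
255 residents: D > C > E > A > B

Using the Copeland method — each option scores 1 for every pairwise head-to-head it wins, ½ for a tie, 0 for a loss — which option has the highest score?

E: beats A, D, B, and C → score 4.
A: beats D and B; loses to E and C → score 2.
D: loses to E, A, B, and C → score 0.
B: beats D and C; loses to E and A → score 2.
C: beats A and D; loses to E and B → score 2.
E has the best pairwise record.

E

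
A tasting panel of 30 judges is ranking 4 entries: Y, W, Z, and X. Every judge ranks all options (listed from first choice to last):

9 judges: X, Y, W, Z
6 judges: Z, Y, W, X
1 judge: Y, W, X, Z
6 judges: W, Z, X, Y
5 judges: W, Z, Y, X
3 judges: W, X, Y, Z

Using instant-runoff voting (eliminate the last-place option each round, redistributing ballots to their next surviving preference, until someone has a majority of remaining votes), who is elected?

Round 1: Y 1, W 14, Z 6, X 9. Eliminate Y.
Round 2: W 15, Z 6, X 9. Eliminate Z.
Round 3: W 21, X 9. W has a majority.

W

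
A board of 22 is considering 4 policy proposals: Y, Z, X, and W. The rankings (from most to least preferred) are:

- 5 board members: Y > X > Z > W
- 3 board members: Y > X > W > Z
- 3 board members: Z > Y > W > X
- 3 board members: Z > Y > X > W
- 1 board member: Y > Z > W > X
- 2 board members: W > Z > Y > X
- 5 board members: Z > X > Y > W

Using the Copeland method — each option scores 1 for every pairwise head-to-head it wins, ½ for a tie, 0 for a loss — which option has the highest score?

Y: beats X and W; loses to Z → score 2.
Z: beats Y, X, and W → score 3.
X: beats W; loses to Y and Z → score 1.
W: loses to Y, Z, and X → score 0.
Z has the best pairwise record.

Z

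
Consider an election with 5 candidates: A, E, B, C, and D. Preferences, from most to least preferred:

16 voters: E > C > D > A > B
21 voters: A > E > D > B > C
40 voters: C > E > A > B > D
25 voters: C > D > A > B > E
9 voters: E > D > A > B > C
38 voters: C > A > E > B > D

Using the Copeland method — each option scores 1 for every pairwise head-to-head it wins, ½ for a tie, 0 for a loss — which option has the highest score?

A: beats E, B, and D; loses to C → score 3.
E: beats B and D; loses to A and C → score 2.
B: beats D; loses to A, E, and C → score 1.
C: beats A, E, B, and D → score 4.
D: loses to A, E, B, and C → score 0.
C has the best pairwise record.

C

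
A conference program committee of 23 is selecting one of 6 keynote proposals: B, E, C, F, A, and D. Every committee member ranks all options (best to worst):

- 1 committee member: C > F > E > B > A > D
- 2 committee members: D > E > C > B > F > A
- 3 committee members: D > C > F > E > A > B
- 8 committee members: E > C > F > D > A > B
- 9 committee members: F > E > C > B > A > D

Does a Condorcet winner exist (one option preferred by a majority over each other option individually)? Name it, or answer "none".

Checking pairwise contests:
E beats B 23–0.
F beats E 13–10.
E beats C 19–4.
C beats F 14–9.
B beats A 12–11.
E beats D 18–5.
Every option loses at least one head-to-head, so there is no Condorcet winner.

none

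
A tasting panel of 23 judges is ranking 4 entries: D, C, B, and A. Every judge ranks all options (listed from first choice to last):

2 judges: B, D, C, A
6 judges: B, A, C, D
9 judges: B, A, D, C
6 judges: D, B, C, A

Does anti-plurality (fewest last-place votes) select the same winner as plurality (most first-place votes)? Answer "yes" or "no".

Anti-plurality — last-place votes: D 6, C 9, B 0, A 8. Winner: B.
Plurality — first-place votes: D 6, C 0, B 17, A 0. Winner: B.
The two methods agree.

yes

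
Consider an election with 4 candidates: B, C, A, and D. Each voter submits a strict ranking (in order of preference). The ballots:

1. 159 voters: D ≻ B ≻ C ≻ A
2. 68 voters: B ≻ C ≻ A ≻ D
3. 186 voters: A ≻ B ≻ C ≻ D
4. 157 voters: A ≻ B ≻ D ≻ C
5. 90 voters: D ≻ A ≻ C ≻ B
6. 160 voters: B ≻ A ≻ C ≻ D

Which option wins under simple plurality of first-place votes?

A

First-place votes: B 228, C 0, A 343, D 249.
A has the most first-place votes.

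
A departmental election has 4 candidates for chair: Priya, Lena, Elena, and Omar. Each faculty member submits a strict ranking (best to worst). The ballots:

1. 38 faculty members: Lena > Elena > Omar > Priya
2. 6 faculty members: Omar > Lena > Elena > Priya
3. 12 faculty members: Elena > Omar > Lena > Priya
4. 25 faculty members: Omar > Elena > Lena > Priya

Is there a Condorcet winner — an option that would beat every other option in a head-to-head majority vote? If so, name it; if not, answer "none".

Checking pairwise contests:
Lena beats Priya 81–0.
Omar beats Lena 43–38.
Lena beats Elena 44–37.
Elena beats Omar 50–31.
Every option loses at least one head-to-head, so there is no Condorcet winner.

none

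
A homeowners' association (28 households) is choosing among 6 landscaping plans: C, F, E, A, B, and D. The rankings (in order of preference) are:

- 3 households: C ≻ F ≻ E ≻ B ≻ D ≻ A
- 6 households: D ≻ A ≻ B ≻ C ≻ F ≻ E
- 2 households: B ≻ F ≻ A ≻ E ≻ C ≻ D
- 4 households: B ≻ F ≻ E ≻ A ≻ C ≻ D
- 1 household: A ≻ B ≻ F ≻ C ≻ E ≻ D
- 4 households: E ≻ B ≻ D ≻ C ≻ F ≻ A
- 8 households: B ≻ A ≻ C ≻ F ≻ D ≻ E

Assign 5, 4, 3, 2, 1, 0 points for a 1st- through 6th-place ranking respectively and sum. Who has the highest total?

B

C: 3·5 + 6·2 + 2·1 + 4·1 + 1·2 + 4·2 + 8·3 = 67
F: 3·4 + 6·1 + 2·4 + 4·4 + 1·3 + 4·1 + 8·2 = 65
E: 3·3 + 6·0 + 2·2 + 4·3 + 1·1 + 4·5 + 8·0 = 46
A: 3·0 + 6·4 + 2·3 + 4·2 + 1·5 + 4·0 + 8·4 = 75
B: 3·2 + 6·3 + 2·5 + 4·5 + 1·4 + 4·4 + 8·5 = 114
D: 3·1 + 6·5 + 2·0 + 4·0 + 1·0 + 4·3 + 8·1 = 53
B has the highest Borda score (114).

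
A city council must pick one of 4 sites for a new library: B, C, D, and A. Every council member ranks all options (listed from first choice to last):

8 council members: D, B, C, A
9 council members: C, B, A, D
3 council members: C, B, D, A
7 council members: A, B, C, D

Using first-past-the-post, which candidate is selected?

C

First-place votes: B 0, C 12, D 8, A 7.
C has the most first-place votes.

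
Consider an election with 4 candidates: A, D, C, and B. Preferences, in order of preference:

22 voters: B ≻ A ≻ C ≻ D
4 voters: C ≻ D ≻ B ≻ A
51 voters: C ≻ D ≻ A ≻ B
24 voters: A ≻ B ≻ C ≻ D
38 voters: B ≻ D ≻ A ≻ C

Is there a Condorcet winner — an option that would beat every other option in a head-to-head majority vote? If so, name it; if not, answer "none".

none

Checking pairwise contests:
D beats A 93–46.
C beats D 101–38.
A beats C 84–55.
A beats B 75–64.
Every option loses at least one head-to-head, so there is no Condorcet winner.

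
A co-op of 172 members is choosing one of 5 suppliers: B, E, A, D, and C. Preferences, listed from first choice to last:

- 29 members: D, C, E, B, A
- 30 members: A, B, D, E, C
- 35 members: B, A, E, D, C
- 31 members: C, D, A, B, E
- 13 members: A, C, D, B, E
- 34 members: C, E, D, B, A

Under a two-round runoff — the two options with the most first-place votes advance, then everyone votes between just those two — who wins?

C

Round 1 first-place votes: B 35, E 0, A 43, D 29, C 65.
C and A advance.
Runoff: C is preferred to A by 94 voters; A by 78.
C wins the runoff.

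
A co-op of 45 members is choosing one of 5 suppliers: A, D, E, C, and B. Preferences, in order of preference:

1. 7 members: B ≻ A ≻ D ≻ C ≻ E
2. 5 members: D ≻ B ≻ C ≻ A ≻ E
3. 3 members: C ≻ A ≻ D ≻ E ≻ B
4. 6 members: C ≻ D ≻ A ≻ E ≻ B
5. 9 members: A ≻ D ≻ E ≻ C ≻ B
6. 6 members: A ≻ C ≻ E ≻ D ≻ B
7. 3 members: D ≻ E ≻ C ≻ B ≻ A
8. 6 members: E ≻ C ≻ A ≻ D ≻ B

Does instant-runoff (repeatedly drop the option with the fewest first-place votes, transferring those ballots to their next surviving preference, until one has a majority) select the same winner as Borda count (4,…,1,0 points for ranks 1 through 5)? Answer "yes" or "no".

Instant-runoff — R1 A 15, D 8, E 6, C 9, B 7 (E out); R2 A 15, D 8, C 15, B 7 (B out); R3 A 22, D 8, C 15 (D out); R4 A 22, C 23 (C winner). Winner: C.
Borda — scores: A 119, D 109, E 72, C 104, B 46. Winner: A.
The two methods disagree.

no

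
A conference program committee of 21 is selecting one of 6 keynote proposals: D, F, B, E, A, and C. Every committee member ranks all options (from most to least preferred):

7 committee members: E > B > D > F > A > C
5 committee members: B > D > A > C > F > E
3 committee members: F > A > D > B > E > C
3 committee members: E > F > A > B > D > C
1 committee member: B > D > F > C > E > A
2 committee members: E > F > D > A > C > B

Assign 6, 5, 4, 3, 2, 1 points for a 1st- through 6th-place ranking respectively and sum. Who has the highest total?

B

D: 7·4 + 5·5 + 3·4 + 3·2 + 1·5 + 2·4 = 84
F: 7·3 + 5·2 + 3·6 + 3·5 + 1·4 + 2·5 = 78
B: 7·5 + 5·6 + 3·3 + 3·3 + 1·6 + 2·1 = 91
E: 7·6 + 5·1 + 3·2 + 3·6 + 1·2 + 2·6 = 85
A: 7·2 + 5·4 + 3·5 + 3·4 + 1·1 + 2·3 = 68
C: 7·1 + 5·3 + 3·1 + 3·1 + 1·3 + 2·2 = 35
B has the highest Borda score (91).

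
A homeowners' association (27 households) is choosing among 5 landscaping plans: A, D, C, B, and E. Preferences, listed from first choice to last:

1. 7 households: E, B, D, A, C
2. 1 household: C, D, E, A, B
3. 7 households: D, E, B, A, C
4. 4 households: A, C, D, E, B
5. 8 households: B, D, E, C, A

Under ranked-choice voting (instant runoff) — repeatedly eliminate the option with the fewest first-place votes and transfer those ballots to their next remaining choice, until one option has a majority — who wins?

Round 1: A 4, D 7, C 1, B 8, E 7. Eliminate C.
Round 2: A 4, D 8, B 8, E 7. Eliminate A.
Round 3: D 12, B 8, E 7. Eliminate E.
Round 4: D 12, B 15. B has a majority.

B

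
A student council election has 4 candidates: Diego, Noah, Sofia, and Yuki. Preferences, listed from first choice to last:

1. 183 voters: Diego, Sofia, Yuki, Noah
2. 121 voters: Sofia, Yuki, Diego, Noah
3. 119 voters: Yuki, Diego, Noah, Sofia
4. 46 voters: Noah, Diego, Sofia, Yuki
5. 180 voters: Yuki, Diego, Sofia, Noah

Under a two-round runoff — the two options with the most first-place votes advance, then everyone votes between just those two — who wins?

Yuki

Round 1 first-place votes: Diego 183, Noah 46, Sofia 121, Yuki 299.
Yuki and Diego advance.
Runoff: Yuki is preferred to Diego by 420 voters; Diego by 229.
Yuki wins the runoff.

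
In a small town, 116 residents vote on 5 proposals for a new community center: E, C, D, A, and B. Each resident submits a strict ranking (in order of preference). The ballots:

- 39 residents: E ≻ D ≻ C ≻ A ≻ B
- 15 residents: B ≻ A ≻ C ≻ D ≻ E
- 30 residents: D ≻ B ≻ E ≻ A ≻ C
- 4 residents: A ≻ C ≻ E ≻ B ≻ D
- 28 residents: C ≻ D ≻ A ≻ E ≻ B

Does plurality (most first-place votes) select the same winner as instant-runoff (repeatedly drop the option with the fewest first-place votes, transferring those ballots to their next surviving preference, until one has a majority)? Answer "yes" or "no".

yes

Plurality — first-place votes: E 39, C 28, D 30, A 4, B 15. Winner: E.
Instant-runoff — R1 E 39, C 28, D 30, A 4, B 15 (A out); R2 E 39, C 32, D 30, B 15 (B out); R3 E 39, C 47, D 30 (D out); R4 E 69, C 47 (E winner). Winner: E.
The two methods agree.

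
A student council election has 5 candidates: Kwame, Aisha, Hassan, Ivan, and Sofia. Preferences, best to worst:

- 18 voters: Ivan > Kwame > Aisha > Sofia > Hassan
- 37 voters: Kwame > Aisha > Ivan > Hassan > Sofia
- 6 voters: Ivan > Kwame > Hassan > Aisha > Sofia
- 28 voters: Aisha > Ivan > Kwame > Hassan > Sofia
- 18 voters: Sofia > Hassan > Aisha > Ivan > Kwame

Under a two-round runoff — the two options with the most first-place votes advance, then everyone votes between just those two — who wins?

Kwame

Round 1 first-place votes: Kwame 37, Aisha 28, Hassan 0, Ivan 24, Sofia 18.
Kwame and Aisha advance.
Runoff: Kwame is preferred to Aisha by 61 voters; Aisha by 46.
Kwame wins the runoff.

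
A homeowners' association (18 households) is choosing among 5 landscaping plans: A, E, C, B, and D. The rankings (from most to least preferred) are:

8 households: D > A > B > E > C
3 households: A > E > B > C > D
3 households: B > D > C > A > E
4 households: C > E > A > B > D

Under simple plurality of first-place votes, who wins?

D

First-place votes: A 3, E 0, C 4, B 3, D 8.
D has the most first-place votes.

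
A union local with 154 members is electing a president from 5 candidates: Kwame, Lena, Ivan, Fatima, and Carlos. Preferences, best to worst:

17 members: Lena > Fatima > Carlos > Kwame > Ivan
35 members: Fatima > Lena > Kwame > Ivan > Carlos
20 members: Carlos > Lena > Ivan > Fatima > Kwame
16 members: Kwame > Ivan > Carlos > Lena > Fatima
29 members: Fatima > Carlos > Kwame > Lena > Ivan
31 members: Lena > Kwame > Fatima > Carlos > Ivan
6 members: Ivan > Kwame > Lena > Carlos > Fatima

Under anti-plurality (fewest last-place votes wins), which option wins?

Lena

Last-place votes: Kwame 20, Lena 0, Ivan 77, Fatima 22, Carlos 35.
Lena is ranked last by the fewest voters, so Lena wins.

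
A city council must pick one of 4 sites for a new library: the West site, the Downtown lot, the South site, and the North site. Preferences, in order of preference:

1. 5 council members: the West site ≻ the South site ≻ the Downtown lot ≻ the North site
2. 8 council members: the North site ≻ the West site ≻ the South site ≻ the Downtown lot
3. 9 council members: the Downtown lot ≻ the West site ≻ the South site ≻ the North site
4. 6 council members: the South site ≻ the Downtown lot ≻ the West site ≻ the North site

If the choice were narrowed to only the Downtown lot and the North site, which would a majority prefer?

the Downtown lot

Voters preferring the Downtown lot to the North site: 20; preferring the North site to the Downtown lot: 8.
the Downtown lot wins the head-to-head.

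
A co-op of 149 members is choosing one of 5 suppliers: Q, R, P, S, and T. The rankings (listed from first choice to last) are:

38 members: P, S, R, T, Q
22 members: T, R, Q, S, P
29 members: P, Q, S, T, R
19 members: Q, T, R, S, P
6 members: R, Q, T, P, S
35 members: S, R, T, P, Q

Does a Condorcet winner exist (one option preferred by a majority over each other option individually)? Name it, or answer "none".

Checking pairwise contests:
R beats Q 101–48.
S beats R 102–47.
R beats P 82–67.
Q beats S 76–73.
R beats T 79–70.
Every option loses at least one head-to-head, so there is no Condorcet winner.

none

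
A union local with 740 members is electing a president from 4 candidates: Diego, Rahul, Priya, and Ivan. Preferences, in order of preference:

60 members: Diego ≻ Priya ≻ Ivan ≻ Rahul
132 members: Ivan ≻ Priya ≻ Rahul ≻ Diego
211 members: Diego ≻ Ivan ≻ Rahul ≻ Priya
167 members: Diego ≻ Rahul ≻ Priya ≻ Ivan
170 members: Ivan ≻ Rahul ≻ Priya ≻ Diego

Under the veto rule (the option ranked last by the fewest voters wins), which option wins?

Last-place votes: Diego 302, Rahul 60, Priya 211, Ivan 167.
Rahul is ranked last by the fewest voters, so Rahul wins.

Rahul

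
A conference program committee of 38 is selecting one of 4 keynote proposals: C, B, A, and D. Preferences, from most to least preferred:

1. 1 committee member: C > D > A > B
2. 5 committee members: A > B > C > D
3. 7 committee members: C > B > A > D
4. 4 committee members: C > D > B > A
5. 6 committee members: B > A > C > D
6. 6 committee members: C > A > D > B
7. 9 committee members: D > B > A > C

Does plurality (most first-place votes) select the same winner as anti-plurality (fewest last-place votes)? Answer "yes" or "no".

no

Plurality — first-place votes: C 18, B 6, A 5, D 9. Winner: C.
Anti-plurality — last-place votes: C 9, B 7, A 4, D 18. Winner: A.
The two methods disagree.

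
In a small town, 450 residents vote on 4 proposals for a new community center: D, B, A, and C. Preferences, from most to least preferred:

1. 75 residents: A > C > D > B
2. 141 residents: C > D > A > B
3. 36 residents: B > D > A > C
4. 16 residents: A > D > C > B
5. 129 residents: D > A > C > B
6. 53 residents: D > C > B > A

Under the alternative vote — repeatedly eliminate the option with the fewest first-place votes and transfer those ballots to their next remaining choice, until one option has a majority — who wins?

Round 1: D 182, B 36, A 91, C 141. Eliminate B.
Round 2: D 218, A 91, C 141. Eliminate A.
Round 3: D 234, C 216. D has a majority.

D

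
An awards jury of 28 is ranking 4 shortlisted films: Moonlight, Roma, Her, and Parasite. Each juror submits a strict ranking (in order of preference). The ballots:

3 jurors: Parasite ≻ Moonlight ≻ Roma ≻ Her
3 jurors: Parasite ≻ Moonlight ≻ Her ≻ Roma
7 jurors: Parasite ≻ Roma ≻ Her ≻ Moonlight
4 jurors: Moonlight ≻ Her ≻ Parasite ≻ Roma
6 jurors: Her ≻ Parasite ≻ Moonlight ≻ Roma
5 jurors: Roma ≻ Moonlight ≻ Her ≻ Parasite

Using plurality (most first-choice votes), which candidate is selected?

Parasite

First-place votes: Moonlight 4, Roma 5, Her 6, Parasite 13.
Parasite has the most first-place votes.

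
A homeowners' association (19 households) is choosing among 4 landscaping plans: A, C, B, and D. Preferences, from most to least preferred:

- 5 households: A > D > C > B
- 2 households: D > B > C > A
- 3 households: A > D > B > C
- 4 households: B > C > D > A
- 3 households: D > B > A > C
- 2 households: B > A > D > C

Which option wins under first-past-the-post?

A

First-place votes: A 8, C 0, B 6, D 5.
A has the most first-place votes.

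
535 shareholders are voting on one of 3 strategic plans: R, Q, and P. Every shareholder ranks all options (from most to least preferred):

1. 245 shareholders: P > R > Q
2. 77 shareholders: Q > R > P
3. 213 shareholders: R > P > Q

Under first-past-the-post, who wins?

First-place votes: R 213, Q 77, P 245.
P has the most first-place votes.

P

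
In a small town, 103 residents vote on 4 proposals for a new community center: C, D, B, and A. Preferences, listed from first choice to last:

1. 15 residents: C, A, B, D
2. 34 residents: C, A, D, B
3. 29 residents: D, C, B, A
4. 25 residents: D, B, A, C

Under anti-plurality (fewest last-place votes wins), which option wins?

Last-place votes: C 25, D 15, B 34, A 29.
D is ranked last by the fewest voters, so D wins.

D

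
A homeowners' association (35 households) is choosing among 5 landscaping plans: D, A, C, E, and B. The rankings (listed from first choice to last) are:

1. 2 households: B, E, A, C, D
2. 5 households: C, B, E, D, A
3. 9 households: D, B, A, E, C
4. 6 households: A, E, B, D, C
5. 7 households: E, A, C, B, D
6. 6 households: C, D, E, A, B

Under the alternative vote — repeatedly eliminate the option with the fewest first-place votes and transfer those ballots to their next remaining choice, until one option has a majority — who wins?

E

Round 1: D 9, A 6, C 11, E 7, B 2. Eliminate B.
Round 2: D 9, A 6, C 11, E 9. Eliminate A.
Round 3: D 9, C 11, E 15. Eliminate D.
Round 4: C 11, E 24. E has a majority.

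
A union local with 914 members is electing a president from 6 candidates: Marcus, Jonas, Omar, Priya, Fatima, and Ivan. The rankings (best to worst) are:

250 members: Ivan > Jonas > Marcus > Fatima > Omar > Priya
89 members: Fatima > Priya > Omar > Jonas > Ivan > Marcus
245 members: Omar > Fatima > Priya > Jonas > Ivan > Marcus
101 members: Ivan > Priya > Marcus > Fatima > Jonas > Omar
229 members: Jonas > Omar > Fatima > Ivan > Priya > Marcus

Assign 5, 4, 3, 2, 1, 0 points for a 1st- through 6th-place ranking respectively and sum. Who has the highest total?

Marcus: 250·3 + 89·0 + 245·0 + 101·3 + 229·0 = 1053
Jonas: 250·4 + 89·2 + 245·2 + 101·1 + 229·5 = 2914
Omar: 250·1 + 89·3 + 245·5 + 101·0 + 229·4 = 2658
Priya: 250·0 + 89·4 + 245·3 + 101·4 + 229·1 = 1724
Fatima: 250·2 + 89·5 + 245·4 + 101·2 + 229·3 = 2814
Ivan: 250·5 + 89·1 + 245·1 + 101·5 + 229·2 = 2547
Jonas has the highest Borda score (2914).

Jonas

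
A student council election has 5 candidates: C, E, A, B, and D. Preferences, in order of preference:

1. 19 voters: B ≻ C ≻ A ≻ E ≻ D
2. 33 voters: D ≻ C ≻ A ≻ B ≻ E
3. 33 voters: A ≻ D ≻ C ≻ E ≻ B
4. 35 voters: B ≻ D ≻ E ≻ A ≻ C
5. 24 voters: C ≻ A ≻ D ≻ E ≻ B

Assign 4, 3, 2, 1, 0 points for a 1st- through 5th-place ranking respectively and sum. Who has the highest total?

C: 19·3 + 33·3 + 33·2 + 35·0 + 24·4 = 318
E: 19·1 + 33·0 + 33·1 + 35·2 + 24·1 = 146
A: 19·2 + 33·2 + 33·4 + 35·1 + 24·3 = 343
B: 19·4 + 33·1 + 33·0 + 35·4 + 24·0 = 249
D: 19·0 + 33·4 + 33·3 + 35·3 + 24·2 = 384
D has the highest Borda score (384).

D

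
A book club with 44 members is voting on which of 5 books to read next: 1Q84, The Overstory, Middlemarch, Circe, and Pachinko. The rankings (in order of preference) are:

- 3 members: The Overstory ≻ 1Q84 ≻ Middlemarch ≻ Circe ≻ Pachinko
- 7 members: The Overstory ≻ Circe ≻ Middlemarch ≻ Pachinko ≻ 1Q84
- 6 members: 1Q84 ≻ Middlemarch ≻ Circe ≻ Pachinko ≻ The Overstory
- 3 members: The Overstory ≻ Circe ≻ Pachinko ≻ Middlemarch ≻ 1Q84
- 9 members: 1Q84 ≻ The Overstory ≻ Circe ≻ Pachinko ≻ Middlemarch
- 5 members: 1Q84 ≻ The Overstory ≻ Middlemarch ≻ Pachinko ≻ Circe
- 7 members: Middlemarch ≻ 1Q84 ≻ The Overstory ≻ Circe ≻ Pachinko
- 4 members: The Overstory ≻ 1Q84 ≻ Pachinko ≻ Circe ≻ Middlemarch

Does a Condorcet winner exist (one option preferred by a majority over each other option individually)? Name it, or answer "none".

1Q84 vs The Overstory: 27–17 for 1Q84.
1Q84 vs Middlemarch: 27–17 for 1Q84.
1Q84 vs Circe: 34–10 for 1Q84.
1Q84 vs Pachinko: 34–10 for 1Q84.
1Q84 beats every other option head-to-head.

1Q84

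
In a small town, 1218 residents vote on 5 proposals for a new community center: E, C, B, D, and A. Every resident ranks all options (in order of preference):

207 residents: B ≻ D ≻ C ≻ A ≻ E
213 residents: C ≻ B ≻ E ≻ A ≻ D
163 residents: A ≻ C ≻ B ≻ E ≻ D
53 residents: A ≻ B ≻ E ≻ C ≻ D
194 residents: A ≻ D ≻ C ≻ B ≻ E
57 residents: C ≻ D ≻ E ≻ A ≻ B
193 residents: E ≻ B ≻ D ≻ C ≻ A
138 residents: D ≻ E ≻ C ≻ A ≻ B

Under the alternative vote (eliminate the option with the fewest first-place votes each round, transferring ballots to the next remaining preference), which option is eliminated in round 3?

E

Round 1: E 193, C 270, B 207, D 138, A 410. Eliminate D.
Round 2: E 331, C 270, B 207, A 410. Eliminate B.
Round 3: E 331, C 477, A 410. Eliminate E.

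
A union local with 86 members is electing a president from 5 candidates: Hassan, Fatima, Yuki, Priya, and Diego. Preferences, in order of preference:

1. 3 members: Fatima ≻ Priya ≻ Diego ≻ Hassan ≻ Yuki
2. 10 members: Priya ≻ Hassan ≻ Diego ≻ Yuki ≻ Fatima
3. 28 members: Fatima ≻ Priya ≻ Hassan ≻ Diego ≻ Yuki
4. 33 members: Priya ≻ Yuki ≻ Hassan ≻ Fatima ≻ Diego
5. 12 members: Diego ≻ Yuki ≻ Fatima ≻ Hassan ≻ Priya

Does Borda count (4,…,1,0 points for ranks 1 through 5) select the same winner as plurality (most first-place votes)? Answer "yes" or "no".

yes

Borda — scores: Hassan 167, Fatima 181, Yuki 145, Priya 265, Diego 102. Winner: Priya.
Plurality — first-place votes: Hassan 0, Fatima 31, Yuki 0, Priya 43, Diego 12. Winner: Priya.
The two methods agree.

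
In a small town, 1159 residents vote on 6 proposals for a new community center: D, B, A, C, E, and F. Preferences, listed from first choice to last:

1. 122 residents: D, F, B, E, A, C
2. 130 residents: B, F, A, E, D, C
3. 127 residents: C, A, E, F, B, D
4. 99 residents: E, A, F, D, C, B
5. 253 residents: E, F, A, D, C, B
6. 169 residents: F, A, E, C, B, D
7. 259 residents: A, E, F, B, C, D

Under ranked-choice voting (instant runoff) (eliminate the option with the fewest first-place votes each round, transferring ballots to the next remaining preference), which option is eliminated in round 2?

Round 1: D 122, B 130, A 259, C 127, E 352, F 169. Eliminate D.
Round 2: B 130, A 259, C 127, E 352, F 291. Eliminate C.

C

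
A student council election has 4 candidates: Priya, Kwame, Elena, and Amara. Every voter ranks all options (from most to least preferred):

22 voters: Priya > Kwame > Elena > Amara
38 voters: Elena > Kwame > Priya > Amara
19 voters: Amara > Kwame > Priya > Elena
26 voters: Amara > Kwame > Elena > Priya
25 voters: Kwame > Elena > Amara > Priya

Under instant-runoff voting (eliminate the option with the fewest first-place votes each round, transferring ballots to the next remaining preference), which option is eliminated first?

Round 1: Priya 22, Kwame 25, Elena 38, Amara 45. Eliminate Priya.

Priya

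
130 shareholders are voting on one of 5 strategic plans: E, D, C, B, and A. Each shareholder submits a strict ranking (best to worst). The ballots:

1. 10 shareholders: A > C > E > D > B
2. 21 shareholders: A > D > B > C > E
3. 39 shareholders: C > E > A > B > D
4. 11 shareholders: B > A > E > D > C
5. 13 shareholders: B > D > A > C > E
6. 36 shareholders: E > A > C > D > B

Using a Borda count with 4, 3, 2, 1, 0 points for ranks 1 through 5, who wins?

A

E: 10·2 + 21·0 + 39·3 + 11·2 + 13·0 + 36·4 = 303
D: 10·1 + 21·3 + 39·0 + 11·1 + 13·3 + 36·1 = 159
C: 10·3 + 21·1 + 39·4 + 11·0 + 13·1 + 36·2 = 292
B: 10·0 + 21·2 + 39·1 + 11·4 + 13·4 + 36·0 = 177
A: 10·4 + 21·4 + 39·2 + 11·3 + 13·2 + 36·3 = 369
A has the highest Borda score (369).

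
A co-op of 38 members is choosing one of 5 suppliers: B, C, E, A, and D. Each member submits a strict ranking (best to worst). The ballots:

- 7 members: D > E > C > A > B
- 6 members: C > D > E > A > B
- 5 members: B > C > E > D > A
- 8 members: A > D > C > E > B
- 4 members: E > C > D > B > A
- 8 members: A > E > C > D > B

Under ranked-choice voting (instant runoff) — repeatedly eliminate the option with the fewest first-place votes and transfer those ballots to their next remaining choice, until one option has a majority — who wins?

C

Round 1: B 5, C 6, E 4, A 16, D 7. Eliminate E.
Round 2: B 5, C 10, A 16, D 7. Eliminate B.
Round 3: C 15, A 16, D 7. Eliminate D.
Round 4: C 22, A 16. C has a majority.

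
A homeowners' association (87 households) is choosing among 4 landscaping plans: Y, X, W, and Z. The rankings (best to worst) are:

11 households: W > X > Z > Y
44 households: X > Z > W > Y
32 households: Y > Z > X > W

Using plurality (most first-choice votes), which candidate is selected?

First-place votes: Y 32, X 44, W 11, Z 0.
X has the most first-place votes.

X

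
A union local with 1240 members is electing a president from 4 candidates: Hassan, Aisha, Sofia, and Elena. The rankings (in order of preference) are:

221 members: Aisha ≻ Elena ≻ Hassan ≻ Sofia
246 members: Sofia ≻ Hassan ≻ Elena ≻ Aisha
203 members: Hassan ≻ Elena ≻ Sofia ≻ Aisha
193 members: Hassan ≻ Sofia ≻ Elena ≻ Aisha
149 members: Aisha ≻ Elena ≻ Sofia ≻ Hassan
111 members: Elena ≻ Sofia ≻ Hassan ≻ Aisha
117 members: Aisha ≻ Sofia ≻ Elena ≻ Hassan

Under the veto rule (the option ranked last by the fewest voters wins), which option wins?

Last-place votes: Hassan 266, Aisha 753, Sofia 221, Elena 0.
Elena is ranked last by the fewest voters, so Elena wins.

Elena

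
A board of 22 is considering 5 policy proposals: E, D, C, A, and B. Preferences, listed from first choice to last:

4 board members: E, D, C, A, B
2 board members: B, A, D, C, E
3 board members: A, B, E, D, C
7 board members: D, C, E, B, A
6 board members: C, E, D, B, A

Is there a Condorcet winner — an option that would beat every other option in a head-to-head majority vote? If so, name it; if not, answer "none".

Checking pairwise contests:
C beats E 15–7.
E beats D 13–9.
D beats C 16–6.
E beats A 17–5.
E beats B 17–5.
Every option loses at least one head-to-head, so there is no Condorcet winner.

none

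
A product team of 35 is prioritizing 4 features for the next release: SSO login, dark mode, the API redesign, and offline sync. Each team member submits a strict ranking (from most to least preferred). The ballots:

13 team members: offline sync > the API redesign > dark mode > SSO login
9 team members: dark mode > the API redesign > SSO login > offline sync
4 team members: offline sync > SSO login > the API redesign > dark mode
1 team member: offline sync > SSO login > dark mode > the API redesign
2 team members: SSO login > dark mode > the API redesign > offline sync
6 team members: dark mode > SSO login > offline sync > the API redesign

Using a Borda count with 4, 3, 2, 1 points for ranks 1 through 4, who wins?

SSO login: 13·1 + 9·2 + 4·3 + 1·3 + 2·4 + 6·3 = 72
dark mode: 13·2 + 9·4 + 4·1 + 1·2 + 2·3 + 6·4 = 98
the API redesign: 13·3 + 9·3 + 4·2 + 1·1 + 2·2 + 6·1 = 85
offline sync: 13·4 + 9·1 + 4·4 + 1·4 + 2·1 + 6·2 = 95
dark mode has the highest Borda score (98).

dark mode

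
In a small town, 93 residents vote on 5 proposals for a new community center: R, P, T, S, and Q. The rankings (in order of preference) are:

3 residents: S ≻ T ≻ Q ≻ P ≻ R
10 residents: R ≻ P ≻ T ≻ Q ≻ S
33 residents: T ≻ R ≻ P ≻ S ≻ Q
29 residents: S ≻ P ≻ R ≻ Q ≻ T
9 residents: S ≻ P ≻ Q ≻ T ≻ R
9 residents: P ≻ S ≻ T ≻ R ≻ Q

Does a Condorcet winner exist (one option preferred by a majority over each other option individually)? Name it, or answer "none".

P vs R: 50–43 for P.
P vs T: 57–36 for P.
P vs S: 52–41 for P.
P vs Q: 90–3 for P.
P beats every other option head-to-head.

P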